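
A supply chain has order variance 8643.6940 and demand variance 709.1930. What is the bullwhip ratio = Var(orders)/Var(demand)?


BW = 8643.6940 / 709.1930 = 12.1881

12.1881


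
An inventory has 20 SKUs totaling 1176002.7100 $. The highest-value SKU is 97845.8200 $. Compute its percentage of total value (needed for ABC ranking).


Top item = 97845.8200
Total = 1176002.7100
Percentage = 97845.8200 / 1176002.7100 * 100 = 8.3202

8.3202%


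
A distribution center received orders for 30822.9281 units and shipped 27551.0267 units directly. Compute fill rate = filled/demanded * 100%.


FR = 27551.0267 / 30822.9281 * 100 = 89.3848

89.3848%


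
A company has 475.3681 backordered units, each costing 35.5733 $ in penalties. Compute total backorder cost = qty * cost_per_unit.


Total = 475.3681 * 35.5733 = 16910.4120

16910.4120 $


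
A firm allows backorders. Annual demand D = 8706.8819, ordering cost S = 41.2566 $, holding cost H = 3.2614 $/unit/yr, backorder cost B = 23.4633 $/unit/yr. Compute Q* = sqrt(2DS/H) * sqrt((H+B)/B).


sqrt(2DS/H) = 469.3437
sqrt((H+B)/B) = 1.0672
Q* = 469.3437 * 1.0672 = 500.9021

500.9021 units


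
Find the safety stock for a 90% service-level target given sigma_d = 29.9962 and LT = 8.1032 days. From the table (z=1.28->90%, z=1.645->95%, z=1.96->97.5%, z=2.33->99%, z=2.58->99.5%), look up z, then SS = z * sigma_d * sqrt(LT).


From the table, SL = 90% corresponds to z = 1.28
sqrt(LT) = sqrt(8.1032) = 2.8466
SS = 1.28 * 29.9962 * 2.8466 = 109.2961

109.2961 units


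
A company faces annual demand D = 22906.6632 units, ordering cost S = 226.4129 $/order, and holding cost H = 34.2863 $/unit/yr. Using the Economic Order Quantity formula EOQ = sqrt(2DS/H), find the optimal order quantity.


2*D*S = 2 * 22906.6632 * 226.4129 = 10372728.0889
2*D*S/H = 302532.7343
EOQ = sqrt(302532.7343) = 550.0298

550.0298 units


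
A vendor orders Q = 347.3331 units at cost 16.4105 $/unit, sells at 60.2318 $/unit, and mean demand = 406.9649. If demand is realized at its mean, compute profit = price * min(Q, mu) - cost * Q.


Sales at mu = min(347.3331, 406.9649) = 347.3331
Revenue = 60.2318 * 347.3331 = 20920.4978
Total cost = 16.4105 * 347.3331 = 5699.9098
Profit = 20920.4978 - 5699.9098 = 15220.5880

15220.5880 $


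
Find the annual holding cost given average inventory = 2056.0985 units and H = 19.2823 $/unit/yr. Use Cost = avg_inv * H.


Cost = 2056.0985 * 19.2823 = 39646.3081

39646.3081 $/yr


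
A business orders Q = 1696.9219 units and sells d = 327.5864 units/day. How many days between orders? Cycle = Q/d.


Cycle = 1696.9219 / 327.5864 = 5.1801

5.1801 days


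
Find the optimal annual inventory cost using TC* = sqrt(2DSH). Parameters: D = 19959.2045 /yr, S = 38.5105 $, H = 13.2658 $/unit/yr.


2*D*S*H = 20393221.0304
TC* = sqrt(20393221.0304) = 4515.8854

4515.8854 $/yr


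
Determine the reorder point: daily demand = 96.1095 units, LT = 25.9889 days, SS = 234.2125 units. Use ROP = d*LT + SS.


d*LT = 96.1095 * 25.9889 = 2497.7802
ROP = 2497.7802 + 234.2125 = 2731.9927

2731.9927 units


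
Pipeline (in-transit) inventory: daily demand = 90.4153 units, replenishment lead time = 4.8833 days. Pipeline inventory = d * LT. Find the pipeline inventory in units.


Pipeline = 90.4153 * 4.8833 = 441.5250

441.5250 units


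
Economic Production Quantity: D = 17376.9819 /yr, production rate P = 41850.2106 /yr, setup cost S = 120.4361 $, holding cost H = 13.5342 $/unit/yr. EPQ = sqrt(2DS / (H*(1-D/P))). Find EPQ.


1 - D/P = 1 - 0.4152 = 0.5848
H*(1-D/P) = 7.9145
2DS = 4185631.8596
EPQ = sqrt(528852.8112) = 727.2227

727.2227 units


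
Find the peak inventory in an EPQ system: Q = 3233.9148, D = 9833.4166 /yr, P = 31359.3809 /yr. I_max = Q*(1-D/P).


D/P = 0.3136
1 - D/P = 0.6864
I_max = 3233.9148 * 0.6864 = 2219.8504

2219.8504 units


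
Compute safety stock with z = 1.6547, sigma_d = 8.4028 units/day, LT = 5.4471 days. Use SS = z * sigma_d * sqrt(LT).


sqrt(LT) = sqrt(5.4471) = 2.3339
SS = 1.6547 * 8.4028 * 2.3339 = 32.4508

32.4508 units


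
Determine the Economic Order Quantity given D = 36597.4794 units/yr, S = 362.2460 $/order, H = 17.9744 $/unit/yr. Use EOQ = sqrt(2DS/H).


2*D*S = 2 * 36597.4794 * 362.2460 = 26514581.0455
2*D*S/H = 1475130.2433
EOQ = sqrt(1475130.2433) = 1214.5494

1214.5494 units


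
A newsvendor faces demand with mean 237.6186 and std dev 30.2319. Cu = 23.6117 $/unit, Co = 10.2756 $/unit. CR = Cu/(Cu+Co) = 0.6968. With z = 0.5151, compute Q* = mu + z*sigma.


CR = Cu/(Cu+Co) = 23.6117/(23.6117+10.2756) = 0.6968
z = 0.5151
Q* = 237.6186 + 0.5151 * 30.2319 = 253.1911

253.1911 units


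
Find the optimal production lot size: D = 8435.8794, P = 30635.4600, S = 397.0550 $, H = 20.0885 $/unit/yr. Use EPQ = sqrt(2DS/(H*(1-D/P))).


1 - D/P = 1 - 0.2754 = 0.7246
H*(1-D/P) = 14.5569
2DS = 6699016.1903
EPQ = sqrt(460196.3334) = 678.3777

678.3777 units


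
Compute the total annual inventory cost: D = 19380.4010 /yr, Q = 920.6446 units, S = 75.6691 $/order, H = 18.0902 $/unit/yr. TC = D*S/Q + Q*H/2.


Ordering cost = D*S/Q = 1592.9030
Holding cost = Q*H/2 = 8327.3225
TC = 1592.9030 + 8327.3225 = 9920.2254

9920.2254 $/yr


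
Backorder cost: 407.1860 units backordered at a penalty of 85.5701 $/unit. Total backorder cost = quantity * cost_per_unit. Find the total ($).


Total = 407.1860 * 85.5701 = 34842.9467

34842.9467 $


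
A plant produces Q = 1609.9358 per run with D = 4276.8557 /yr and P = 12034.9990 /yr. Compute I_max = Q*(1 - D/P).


D/P = 0.3554
1 - D/P = 0.6446
I_max = 1609.9358 * 0.6446 = 1037.8158

1037.8158 units


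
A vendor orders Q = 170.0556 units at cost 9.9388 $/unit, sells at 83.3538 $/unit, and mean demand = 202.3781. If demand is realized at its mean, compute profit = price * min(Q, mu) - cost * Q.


Sales at mu = min(170.0556, 202.3781) = 170.0556
Revenue = 83.3538 * 170.0556 = 14174.7805
Total cost = 9.9388 * 170.0556 = 1690.1486
Profit = 14174.7805 - 1690.1486 = 12484.6319

12484.6319 $


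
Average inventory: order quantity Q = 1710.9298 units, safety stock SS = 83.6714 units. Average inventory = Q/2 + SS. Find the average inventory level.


Q/2 = 855.4649
Avg = 855.4649 + 83.6714 = 939.1363

939.1363 units


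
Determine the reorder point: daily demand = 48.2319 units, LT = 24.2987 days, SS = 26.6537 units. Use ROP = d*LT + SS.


d*LT = 48.2319 * 24.2987 = 1171.9725
ROP = 1171.9725 + 26.6537 = 1198.6262

1198.6262 units


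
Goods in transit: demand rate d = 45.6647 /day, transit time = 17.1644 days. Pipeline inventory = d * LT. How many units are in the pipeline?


Pipeline = 45.6647 * 17.1644 = 783.8072

783.8072 units


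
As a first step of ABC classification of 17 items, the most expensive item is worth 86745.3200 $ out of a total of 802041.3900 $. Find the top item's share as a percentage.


Top item = 86745.3200
Total = 802041.3900
Percentage = 86745.3200 / 802041.3900 * 100 = 10.8156

10.8156%


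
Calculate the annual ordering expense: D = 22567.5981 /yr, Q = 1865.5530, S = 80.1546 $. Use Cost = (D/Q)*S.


Number of orders = D/Q = 12.0970
Cost = 12.0970 * 80.1546 = 969.6303

969.6303 $/yr


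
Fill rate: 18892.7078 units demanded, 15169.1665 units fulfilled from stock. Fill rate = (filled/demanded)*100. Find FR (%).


FR = 15169.1665 / 18892.7078 * 100 = 80.2911

80.2911%


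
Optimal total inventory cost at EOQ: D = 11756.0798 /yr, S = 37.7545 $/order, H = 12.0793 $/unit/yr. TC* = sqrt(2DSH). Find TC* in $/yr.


2*D*S*H = 10722671.7589
TC* = sqrt(10722671.7589) = 3274.5491

3274.5491 $/yr


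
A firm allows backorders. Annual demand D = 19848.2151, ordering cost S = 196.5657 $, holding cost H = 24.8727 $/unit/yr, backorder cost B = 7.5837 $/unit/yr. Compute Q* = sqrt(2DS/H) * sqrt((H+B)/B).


sqrt(2DS/H) = 560.1033
sqrt((H+B)/B) = 2.0688
Q* = 560.1033 * 2.0688 = 1158.7179

1158.7179 units


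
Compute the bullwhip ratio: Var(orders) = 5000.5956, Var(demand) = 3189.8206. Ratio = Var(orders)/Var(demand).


BW = 5000.5956 / 3189.8206 = 1.5677

1.5677


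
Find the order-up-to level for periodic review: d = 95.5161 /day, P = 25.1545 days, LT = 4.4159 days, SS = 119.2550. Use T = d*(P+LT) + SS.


P + LT = 29.5704
d*(P+LT) = 95.5161 * 29.5704 = 2824.4493
T = 2824.4493 + 119.2550 = 2943.7043

2943.7043 units


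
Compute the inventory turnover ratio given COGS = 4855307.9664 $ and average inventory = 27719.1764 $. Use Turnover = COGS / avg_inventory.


Turnover = 4855307.9664 / 27719.1764 = 175.1606

175.1606


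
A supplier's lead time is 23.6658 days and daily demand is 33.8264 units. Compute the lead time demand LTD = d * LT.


LTD = 33.8264 * 23.6658 = 800.5288

800.5288 units


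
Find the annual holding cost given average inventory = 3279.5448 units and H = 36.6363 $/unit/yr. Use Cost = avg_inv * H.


Cost = 3279.5448 * 36.6363 = 120150.3872

120150.3872 $/yr


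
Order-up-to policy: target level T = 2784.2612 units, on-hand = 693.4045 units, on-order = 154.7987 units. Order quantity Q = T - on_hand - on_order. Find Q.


Inventory position = OH + OO = 693.4045 + 154.7987 = 848.2032
Q = 2784.2612 - 848.2032 = 1936.0580

1936.0580 units


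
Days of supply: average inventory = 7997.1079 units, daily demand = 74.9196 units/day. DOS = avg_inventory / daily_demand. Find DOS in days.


DOS = 7997.1079 / 74.9196 = 106.7425

106.7425 days


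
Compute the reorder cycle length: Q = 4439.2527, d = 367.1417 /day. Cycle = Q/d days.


Cycle = 4439.2527 / 367.1417 = 12.0914

12.0914 days


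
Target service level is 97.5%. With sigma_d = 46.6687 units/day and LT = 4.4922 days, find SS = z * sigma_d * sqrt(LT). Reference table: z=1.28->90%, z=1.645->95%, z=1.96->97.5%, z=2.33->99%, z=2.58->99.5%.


From the table, SL = 97.5% corresponds to z = 1.96
sqrt(LT) = sqrt(4.4922) = 2.1195
SS = 1.96 * 46.6687 * 2.1195 = 193.8703

193.8703 units


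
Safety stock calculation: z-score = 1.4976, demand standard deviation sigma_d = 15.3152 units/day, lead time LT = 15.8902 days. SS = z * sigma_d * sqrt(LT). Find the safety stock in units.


sqrt(LT) = sqrt(15.8902) = 3.9863
SS = 1.4976 * 15.3152 * 3.9863 = 91.4288

91.4288 units


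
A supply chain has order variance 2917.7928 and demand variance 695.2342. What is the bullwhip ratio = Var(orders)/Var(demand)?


BW = 2917.7928 / 695.2342 = 4.1968

4.1968


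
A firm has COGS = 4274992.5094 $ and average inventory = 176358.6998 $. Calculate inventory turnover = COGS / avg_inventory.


Turnover = 4274992.5094 / 176358.6998 = 24.2403

24.2403


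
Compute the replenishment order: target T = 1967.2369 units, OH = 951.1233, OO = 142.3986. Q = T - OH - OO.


Inventory position = OH + OO = 951.1233 + 142.3986 = 1093.5219
Q = 1967.2369 - 1093.5219 = 873.7150

873.7150 units


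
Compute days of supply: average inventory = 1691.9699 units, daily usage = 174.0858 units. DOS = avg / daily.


DOS = 1691.9699 / 174.0858 = 9.7192

9.7192 days


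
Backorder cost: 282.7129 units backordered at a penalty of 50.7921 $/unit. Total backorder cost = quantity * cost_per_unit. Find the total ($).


Total = 282.7129 * 50.7921 = 14359.5819

14359.5819 $


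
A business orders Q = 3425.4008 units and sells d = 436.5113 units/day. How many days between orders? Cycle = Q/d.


Cycle = 3425.4008 / 436.5113 = 7.8472

7.8472 days


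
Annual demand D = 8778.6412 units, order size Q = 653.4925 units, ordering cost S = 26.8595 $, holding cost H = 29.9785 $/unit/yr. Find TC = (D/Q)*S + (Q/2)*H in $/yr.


Ordering cost = D*S/Q = 360.8150
Holding cost = Q*H/2 = 9795.3625
TC = 360.8150 + 9795.3625 = 10156.1775

10156.1775 $/yr


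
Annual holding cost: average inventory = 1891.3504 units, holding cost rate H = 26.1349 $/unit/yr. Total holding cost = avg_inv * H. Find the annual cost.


Cost = 1891.3504 * 26.1349 = 49430.2536

49430.2536 $/yr


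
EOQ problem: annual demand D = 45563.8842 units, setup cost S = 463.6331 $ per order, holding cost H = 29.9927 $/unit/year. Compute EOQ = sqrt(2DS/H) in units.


2*D*S = 2 * 45563.8842 * 463.6331 = 42249849.7594
2*D*S/H = 1408671.1019
EOQ = sqrt(1408671.1019) = 1186.8745

1186.8745 units


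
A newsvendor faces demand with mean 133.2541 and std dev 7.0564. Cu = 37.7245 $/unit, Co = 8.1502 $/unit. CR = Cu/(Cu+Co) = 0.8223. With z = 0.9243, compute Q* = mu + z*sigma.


CR = Cu/(Cu+Co) = 37.7245/(37.7245+8.1502) = 0.8223
z = 0.9243
Q* = 133.2541 + 0.9243 * 7.0564 = 139.7763

139.7763 units


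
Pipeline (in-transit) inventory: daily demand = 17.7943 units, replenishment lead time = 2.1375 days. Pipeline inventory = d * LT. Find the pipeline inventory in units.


Pipeline = 17.7943 * 2.1375 = 38.0353

38.0353 units


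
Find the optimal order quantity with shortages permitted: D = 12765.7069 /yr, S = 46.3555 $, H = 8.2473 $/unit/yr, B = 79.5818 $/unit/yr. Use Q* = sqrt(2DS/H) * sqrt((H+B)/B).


sqrt(2DS/H) = 378.8194
sqrt((H+B)/B) = 1.0505
Q* = 378.8194 * 1.0505 = 397.9647

397.9647 units


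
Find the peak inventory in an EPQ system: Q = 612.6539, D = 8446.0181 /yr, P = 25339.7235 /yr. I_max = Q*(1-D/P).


D/P = 0.3333
1 - D/P = 0.6667
I_max = 612.6539 * 0.6667 = 408.4494

408.4494 units


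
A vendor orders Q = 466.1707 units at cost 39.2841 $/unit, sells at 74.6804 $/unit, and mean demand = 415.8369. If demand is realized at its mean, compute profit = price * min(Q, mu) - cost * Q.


Sales at mu = min(466.1707, 415.8369) = 415.8369
Revenue = 74.6804 * 415.8369 = 31054.8660
Total cost = 39.2841 * 466.1707 = 18313.0964
Profit = 31054.8660 - 18313.0964 = 12741.7696

12741.7696 $


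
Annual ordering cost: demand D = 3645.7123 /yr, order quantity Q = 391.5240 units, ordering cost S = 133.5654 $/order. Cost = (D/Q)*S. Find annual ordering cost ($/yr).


Number of orders = D/Q = 9.3116
Cost = 9.3116 * 133.5654 = 1243.7067

1243.7067 $/yr


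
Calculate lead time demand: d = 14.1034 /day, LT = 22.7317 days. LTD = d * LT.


LTD = 14.1034 * 22.7317 = 320.5943

320.5943 units


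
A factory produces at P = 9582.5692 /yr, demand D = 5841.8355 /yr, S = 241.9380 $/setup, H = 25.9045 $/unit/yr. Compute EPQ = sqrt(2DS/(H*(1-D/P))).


1 - D/P = 1 - 0.6096 = 0.3904
H*(1-D/P) = 10.1123
2DS = 2826723.9944
EPQ = sqrt(279533.1788) = 528.7090

528.7090 units


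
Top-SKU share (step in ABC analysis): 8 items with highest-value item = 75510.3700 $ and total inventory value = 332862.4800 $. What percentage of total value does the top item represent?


Top item = 75510.3700
Total = 332862.4800
Percentage = 75510.3700 / 332862.4800 * 100 = 22.6852

22.6852%


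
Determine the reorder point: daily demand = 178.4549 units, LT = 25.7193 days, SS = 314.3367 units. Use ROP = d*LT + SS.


d*LT = 178.4549 * 25.7193 = 4589.7351
ROP = 4589.7351 + 314.3367 = 4904.0718

4904.0718 units


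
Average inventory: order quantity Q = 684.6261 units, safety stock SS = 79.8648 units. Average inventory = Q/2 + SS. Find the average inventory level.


Q/2 = 342.3130
Avg = 342.3130 + 79.8648 = 422.1778

422.1778 units


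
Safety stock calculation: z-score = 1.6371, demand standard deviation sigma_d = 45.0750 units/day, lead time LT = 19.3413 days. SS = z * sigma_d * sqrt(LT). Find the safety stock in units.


sqrt(LT) = sqrt(19.3413) = 4.3979
SS = 1.6371 * 45.0750 * 4.3979 = 324.5292

324.5292 units


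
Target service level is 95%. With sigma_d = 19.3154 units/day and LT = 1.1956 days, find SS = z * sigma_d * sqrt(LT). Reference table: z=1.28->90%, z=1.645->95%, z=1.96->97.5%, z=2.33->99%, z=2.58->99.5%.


From the table, SL = 95% corresponds to z = 1.645
sqrt(LT) = sqrt(1.1956) = 1.0934
SS = 1.645 * 19.3154 * 1.0934 = 34.7426

34.7426 units


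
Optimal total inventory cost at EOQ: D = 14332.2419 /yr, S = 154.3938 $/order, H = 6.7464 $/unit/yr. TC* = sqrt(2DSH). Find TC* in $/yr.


2*D*S*H = 29856993.1808
TC* = sqrt(29856993.1808) = 5464.1553

5464.1553 $/yr


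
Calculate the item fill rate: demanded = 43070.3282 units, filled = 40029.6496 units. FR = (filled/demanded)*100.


FR = 40029.6496 / 43070.3282 * 100 = 92.9402

92.9402%


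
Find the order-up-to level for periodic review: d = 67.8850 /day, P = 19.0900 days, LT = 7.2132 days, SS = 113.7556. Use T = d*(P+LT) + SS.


P + LT = 26.3032
d*(P+LT) = 67.8850 * 26.3032 = 1785.5927
T = 1785.5927 + 113.7556 = 1899.3483

1899.3483 units


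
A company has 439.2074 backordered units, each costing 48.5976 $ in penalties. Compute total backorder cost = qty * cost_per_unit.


Total = 439.2074 * 48.5976 = 21344.4255

21344.4255 $


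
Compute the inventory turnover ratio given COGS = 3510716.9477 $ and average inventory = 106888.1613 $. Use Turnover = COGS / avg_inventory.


Turnover = 3510716.9477 / 106888.1613 = 32.8448

32.8448


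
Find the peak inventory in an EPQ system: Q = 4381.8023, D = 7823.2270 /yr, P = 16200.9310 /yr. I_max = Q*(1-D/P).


D/P = 0.4829
1 - D/P = 0.5171
I_max = 4381.8023 * 0.5171 = 2265.8848

2265.8848 units


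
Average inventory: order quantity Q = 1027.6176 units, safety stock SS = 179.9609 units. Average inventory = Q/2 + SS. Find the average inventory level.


Q/2 = 513.8088
Avg = 513.8088 + 179.9609 = 693.7697

693.7697 units


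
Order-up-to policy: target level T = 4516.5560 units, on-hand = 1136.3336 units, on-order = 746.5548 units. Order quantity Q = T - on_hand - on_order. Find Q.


Inventory position = OH + OO = 1136.3336 + 746.5548 = 1882.8884
Q = 4516.5560 - 1882.8884 = 2633.6676

2633.6676 units


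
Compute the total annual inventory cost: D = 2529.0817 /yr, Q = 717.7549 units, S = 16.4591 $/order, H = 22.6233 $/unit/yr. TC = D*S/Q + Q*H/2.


Ordering cost = D*S/Q = 57.9953
Holding cost = Q*H/2 = 8118.9922
TC = 57.9953 + 8118.9922 = 8176.9875

8176.9875 $/yr


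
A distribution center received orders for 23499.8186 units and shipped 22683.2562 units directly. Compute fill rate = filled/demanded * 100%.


FR = 22683.2562 / 23499.8186 * 100 = 96.5252

96.5252%


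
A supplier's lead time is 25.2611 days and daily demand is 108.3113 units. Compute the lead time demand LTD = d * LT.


LTD = 108.3113 * 25.2611 = 2736.0626

2736.0626 units


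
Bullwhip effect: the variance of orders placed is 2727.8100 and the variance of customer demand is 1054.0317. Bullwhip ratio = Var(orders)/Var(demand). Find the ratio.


BW = 2727.8100 / 1054.0317 = 2.5880

2.5880


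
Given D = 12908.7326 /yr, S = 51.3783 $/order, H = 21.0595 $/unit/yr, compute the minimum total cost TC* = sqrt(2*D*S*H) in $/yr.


2*D*S*H = 27934531.1376
TC* = sqrt(27934531.1376) = 5285.3128

5285.3128 $/yr


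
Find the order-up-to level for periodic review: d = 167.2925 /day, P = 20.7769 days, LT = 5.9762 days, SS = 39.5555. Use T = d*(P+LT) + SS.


P + LT = 26.7531
d*(P+LT) = 167.2925 * 26.7531 = 4475.5930
T = 4475.5930 + 39.5555 = 4515.1485

4515.1485 units


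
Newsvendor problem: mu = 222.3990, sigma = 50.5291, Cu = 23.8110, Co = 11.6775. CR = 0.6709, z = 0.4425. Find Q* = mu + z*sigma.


CR = Cu/(Cu+Co) = 23.8110/(23.8110+11.6775) = 0.6709
z = 0.4425
Q* = 222.3990 + 0.4425 * 50.5291 = 244.7581

244.7581 units


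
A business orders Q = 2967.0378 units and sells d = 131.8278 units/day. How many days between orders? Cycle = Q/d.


Cycle = 2967.0378 / 131.8278 = 22.5069

22.5069 days


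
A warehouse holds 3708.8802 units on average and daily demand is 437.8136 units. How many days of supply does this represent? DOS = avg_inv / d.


DOS = 3708.8802 / 437.8136 = 8.4714

8.4714 days


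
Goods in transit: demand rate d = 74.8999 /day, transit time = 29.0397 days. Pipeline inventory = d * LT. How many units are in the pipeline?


Pipeline = 74.8999 * 29.0397 = 2175.0706

2175.0706 units


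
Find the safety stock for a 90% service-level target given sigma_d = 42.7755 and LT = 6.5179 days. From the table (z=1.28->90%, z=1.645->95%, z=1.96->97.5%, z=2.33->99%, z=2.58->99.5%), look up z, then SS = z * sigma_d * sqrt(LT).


From the table, SL = 90% corresponds to z = 1.28
sqrt(LT) = sqrt(6.5179) = 2.5530
SS = 1.28 * 42.7755 * 2.5530 = 139.7845

139.7845 units


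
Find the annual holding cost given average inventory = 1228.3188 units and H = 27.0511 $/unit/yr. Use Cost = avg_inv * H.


Cost = 1228.3188 * 27.0511 = 33227.3747

33227.3747 $/yr


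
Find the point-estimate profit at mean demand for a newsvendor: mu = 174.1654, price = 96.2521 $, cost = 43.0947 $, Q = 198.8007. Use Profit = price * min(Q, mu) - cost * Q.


Sales at mu = min(198.8007, 174.1654) = 174.1654
Revenue = 96.2521 * 174.1654 = 16763.7855
Total cost = 43.0947 * 198.8007 = 8567.2565
Profit = 16763.7855 - 8567.2565 = 8196.5290

8196.5290 $


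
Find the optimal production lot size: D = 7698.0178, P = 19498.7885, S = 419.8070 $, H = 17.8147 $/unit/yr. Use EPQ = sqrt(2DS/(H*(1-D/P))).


1 - D/P = 1 - 0.3948 = 0.6052
H*(1-D/P) = 10.7816
2DS = 6463363.5171
EPQ = sqrt(599483.6270) = 774.2633

774.2633 units


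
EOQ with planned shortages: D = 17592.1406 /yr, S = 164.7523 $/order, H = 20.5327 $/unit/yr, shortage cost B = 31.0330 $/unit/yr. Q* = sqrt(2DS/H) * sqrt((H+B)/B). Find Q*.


sqrt(2DS/H) = 531.3333
sqrt((H+B)/B) = 1.2890
Q* = 531.3333 * 1.2890 = 684.9134

684.9134 units


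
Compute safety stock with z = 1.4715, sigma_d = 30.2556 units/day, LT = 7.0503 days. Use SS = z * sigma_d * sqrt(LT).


sqrt(LT) = sqrt(7.0503) = 2.6552
SS = 1.4715 * 30.2556 * 2.6552 = 118.2143

118.2143 units


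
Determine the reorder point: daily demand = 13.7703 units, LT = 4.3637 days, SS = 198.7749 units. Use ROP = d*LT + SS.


d*LT = 13.7703 * 4.3637 = 60.0895
ROP = 60.0895 + 198.7749 = 258.8644

258.8644 units


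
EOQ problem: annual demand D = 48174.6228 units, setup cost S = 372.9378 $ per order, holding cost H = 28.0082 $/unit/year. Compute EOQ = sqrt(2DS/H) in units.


2*D*S = 2 * 48174.6228 * 372.9378 = 35932275.6857
2*D*S/H = 1282919.8480
EOQ = sqrt(1282919.8480) = 1132.6605

1132.6605 units


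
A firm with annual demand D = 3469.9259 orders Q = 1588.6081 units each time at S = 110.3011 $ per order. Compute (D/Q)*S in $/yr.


Number of orders = D/Q = 2.1843
Cost = 2.1843 * 110.3011 = 240.9258

240.9258 $/yr


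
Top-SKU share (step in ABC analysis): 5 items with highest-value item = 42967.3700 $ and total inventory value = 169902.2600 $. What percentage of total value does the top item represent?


Top item = 42967.3700
Total = 169902.2600
Percentage = 42967.3700 / 169902.2600 * 100 = 25.2895

25.2895%


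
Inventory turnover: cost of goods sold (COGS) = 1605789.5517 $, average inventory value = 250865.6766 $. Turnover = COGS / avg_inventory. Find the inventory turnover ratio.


Turnover = 1605789.5517 / 250865.6766 = 6.4010

6.4010


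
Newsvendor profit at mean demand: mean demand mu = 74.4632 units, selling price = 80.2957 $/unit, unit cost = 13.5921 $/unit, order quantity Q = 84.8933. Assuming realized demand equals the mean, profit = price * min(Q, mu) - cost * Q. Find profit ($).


Sales at mu = min(84.8933, 74.4632) = 74.4632
Revenue = 80.2957 * 74.4632 = 5979.0748
Total cost = 13.5921 * 84.8933 = 1153.8782
Profit = 5979.0748 - 1153.8782 = 4825.1965

4825.1965 $


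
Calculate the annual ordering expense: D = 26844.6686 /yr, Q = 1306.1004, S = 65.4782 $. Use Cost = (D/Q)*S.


Number of orders = D/Q = 20.5533
Cost = 20.5533 * 65.4782 = 1345.7928

1345.7928 $/yr


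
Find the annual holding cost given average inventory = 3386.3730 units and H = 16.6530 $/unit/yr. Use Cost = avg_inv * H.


Cost = 3386.3730 * 16.6530 = 56393.2696

56393.2696 $/yr


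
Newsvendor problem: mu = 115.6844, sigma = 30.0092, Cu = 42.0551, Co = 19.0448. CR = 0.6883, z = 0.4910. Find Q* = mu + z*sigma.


CR = Cu/(Cu+Co) = 42.0551/(42.0551+19.0448) = 0.6883
z = 0.4910
Q* = 115.6844 + 0.4910 * 30.0092 = 130.4189

130.4189 units


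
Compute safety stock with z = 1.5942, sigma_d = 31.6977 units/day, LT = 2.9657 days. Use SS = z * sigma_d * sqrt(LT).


sqrt(LT) = sqrt(2.9657) = 1.7221
SS = 1.5942 * 31.6977 * 1.7221 = 87.0230

87.0230 units


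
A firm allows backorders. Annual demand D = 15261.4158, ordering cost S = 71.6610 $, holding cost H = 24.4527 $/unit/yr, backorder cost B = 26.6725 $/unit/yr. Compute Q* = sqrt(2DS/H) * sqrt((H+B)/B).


sqrt(2DS/H) = 299.0821
sqrt((H+B)/B) = 1.3845
Q* = 299.0821 * 1.3845 = 414.0722

414.0722 units


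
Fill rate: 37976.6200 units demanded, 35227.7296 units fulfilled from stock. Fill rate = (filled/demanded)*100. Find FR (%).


FR = 35227.7296 / 37976.6200 * 100 = 92.7616

92.7616%


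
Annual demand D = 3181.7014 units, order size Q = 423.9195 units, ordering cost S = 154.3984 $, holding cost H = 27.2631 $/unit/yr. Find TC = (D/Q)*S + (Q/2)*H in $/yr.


Ordering cost = D*S/Q = 1158.8276
Holding cost = Q*H/2 = 5778.6799
TC = 1158.8276 + 5778.6799 = 6937.5074

6937.5074 $/yr


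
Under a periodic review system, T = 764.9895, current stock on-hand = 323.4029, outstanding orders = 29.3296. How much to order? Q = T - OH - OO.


Inventory position = OH + OO = 323.4029 + 29.3296 = 352.7325
Q = 764.9895 - 352.7325 = 412.2570

412.2570 units


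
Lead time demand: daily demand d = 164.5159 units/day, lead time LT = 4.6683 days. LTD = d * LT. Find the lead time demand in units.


LTD = 164.5159 * 4.6683 = 768.0096

768.0096 units


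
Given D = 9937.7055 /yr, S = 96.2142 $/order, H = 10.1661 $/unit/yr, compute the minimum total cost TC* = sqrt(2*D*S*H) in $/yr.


2*D*S*H = 19440600.1837
TC* = sqrt(19440600.1837) = 4409.1496

4409.1496 $/yr


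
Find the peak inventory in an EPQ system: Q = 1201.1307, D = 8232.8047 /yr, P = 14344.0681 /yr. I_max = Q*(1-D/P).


D/P = 0.5740
1 - D/P = 0.4260
I_max = 1201.1307 * 0.4260 = 511.7395

511.7395 units


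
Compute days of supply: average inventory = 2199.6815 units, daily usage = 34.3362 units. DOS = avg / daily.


DOS = 2199.6815 / 34.3362 = 64.0630

64.0630 days


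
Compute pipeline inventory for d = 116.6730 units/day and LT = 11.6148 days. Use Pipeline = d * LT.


Pipeline = 116.6730 * 11.6148 = 1355.1336

1355.1336 units


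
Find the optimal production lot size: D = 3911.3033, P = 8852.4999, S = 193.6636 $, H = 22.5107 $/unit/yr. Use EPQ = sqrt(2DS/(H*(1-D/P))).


1 - D/P = 1 - 0.4418 = 0.5582
H*(1-D/P) = 12.5648
2DS = 1514954.1555
EPQ = sqrt(120571.3954) = 347.2339

347.2339 units


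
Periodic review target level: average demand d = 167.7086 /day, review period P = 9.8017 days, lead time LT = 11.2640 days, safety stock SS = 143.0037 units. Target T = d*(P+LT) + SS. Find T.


P + LT = 21.0657
d*(P+LT) = 167.7086 * 21.0657 = 3532.8991
T = 3532.8991 + 143.0037 = 3675.9028

3675.9028 units


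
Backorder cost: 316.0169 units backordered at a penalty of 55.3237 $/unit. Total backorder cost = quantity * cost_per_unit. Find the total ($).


Total = 316.0169 * 55.3237 = 17483.2242

17483.2242 $


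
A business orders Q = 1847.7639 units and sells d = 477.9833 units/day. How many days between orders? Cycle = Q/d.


Cycle = 1847.7639 / 477.9833 = 3.8657

3.8657 days


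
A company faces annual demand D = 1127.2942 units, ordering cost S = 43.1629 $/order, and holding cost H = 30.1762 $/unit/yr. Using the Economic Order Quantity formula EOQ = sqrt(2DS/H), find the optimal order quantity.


2*D*S = 2 * 1127.2942 * 43.1629 = 97314.5737
2*D*S/H = 3224.8783
EOQ = sqrt(3224.8783) = 56.7880

56.7880 units


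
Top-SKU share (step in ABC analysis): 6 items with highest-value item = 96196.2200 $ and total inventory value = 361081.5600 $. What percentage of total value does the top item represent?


Top item = 96196.2200
Total = 361081.5600
Percentage = 96196.2200 / 361081.5600 * 100 = 26.6411

26.6411%


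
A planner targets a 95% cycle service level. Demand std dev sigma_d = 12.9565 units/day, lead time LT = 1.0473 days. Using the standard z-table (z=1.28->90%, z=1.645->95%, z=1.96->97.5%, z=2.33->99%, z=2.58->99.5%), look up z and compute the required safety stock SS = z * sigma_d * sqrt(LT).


From the table, SL = 95% corresponds to z = 1.645
sqrt(LT) = sqrt(1.0473) = 1.0234
SS = 1.645 * 12.9565 * 1.0234 = 21.8117

21.8117 units


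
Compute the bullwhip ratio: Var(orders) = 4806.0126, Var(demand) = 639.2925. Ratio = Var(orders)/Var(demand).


BW = 4806.0126 / 639.2925 = 7.5177

7.5177


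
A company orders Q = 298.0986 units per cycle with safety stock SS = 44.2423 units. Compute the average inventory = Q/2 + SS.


Q/2 = 149.0493
Avg = 149.0493 + 44.2423 = 193.2916

193.2916 units


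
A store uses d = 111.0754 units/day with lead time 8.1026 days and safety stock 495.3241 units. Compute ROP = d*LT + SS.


d*LT = 111.0754 * 8.1026 = 899.9995
ROP = 899.9995 + 495.3241 = 1395.3236

1395.3236 units


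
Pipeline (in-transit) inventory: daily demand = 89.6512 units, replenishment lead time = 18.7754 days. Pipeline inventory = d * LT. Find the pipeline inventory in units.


Pipeline = 89.6512 * 18.7754 = 1683.2371

1683.2371 units


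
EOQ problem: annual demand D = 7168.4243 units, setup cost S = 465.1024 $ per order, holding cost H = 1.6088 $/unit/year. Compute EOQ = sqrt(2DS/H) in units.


2*D*S = 2 * 7168.4243 * 465.1024 = 6668102.6923
2*D*S/H = 4144767.9589
EOQ = sqrt(4144767.9589) = 2035.8703

2035.8703 units


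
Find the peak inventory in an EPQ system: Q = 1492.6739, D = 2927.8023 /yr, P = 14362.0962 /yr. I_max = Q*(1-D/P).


D/P = 0.2039
1 - D/P = 0.7961
I_max = 1492.6739 * 0.7961 = 1188.3831

1188.3831 units


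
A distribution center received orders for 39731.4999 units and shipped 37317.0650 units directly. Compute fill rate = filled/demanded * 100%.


FR = 37317.0650 / 39731.4999 * 100 = 93.9231

93.9231%


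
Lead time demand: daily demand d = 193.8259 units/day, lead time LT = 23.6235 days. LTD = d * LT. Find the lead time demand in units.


LTD = 193.8259 * 23.6235 = 4578.8461

4578.8461 units


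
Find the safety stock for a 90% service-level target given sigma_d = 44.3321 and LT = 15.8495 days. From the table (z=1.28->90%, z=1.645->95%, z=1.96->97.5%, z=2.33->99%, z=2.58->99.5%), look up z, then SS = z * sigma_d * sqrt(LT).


From the table, SL = 90% corresponds to z = 1.28
sqrt(LT) = sqrt(15.8495) = 3.9811
SS = 1.28 * 44.3321 * 3.9811 = 225.9103

225.9103 units


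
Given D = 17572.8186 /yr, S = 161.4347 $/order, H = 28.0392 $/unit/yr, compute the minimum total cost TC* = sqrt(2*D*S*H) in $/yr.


2*D*S*H = 159086721.1709
TC* = sqrt(159086721.1709) = 12612.9585

12612.9585 $/yr


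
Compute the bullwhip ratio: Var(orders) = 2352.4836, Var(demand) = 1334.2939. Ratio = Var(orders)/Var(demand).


BW = 2352.4836 / 1334.2939 = 1.7631

1.7631


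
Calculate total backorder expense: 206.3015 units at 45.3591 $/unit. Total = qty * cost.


Total = 206.3015 * 45.3591 = 9357.6504

9357.6504 $


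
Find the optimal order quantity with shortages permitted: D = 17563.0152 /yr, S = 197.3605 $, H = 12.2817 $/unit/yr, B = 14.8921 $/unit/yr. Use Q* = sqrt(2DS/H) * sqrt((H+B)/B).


sqrt(2DS/H) = 751.3035
sqrt((H+B)/B) = 1.3508
Q* = 751.3035 * 1.3508 = 1014.8752

1014.8752 units


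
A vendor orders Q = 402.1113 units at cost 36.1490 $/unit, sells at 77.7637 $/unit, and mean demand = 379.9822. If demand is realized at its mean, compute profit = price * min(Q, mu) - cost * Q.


Sales at mu = min(402.1113, 379.9822) = 379.9822
Revenue = 77.7637 * 379.9822 = 29548.8218
Total cost = 36.1490 * 402.1113 = 14535.9214
Profit = 29548.8218 - 14535.9214 = 15012.9004

15012.9004 $


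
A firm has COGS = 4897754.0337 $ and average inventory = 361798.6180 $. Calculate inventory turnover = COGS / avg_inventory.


Turnover = 4897754.0337 / 361798.6180 = 13.5372

13.5372


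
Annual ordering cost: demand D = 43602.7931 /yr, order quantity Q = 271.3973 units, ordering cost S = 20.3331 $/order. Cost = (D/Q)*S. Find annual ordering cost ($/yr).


Number of orders = D/Q = 160.6604
Cost = 160.6604 * 20.3331 = 3266.7236

3266.7236 $/yr


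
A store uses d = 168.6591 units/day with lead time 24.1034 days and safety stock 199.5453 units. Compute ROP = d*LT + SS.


d*LT = 168.6591 * 24.1034 = 4065.2578
ROP = 4065.2578 + 199.5453 = 4264.8031

4264.8031 units


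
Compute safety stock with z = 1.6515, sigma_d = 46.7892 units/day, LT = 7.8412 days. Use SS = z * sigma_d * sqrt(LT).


sqrt(LT) = sqrt(7.8412) = 2.8002
SS = 1.6515 * 46.7892 * 2.8002 = 216.3792

216.3792 units


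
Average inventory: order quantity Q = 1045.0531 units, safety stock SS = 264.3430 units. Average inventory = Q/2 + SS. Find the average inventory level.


Q/2 = 522.5266
Avg = 522.5266 + 264.3430 = 786.8696

786.8696 units


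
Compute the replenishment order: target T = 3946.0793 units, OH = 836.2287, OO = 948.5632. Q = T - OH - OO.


Inventory position = OH + OO = 836.2287 + 948.5632 = 1784.7919
Q = 3946.0793 - 1784.7919 = 2161.2874

2161.2874 units


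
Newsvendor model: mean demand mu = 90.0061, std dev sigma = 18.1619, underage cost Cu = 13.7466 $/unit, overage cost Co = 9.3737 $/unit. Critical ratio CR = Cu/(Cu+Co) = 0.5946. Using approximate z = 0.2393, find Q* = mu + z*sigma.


CR = Cu/(Cu+Co) = 13.7466/(13.7466+9.3737) = 0.5946
z = 0.2393
Q* = 90.0061 + 0.2393 * 18.1619 = 94.3522

94.3522 units


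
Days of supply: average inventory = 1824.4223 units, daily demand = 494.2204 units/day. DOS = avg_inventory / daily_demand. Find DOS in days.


DOS = 1824.4223 / 494.2204 = 3.6915

3.6915 days


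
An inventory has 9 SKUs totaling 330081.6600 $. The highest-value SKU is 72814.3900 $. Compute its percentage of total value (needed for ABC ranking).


Top item = 72814.3900
Total = 330081.6600
Percentage = 72814.3900 / 330081.6600 * 100 = 22.0595

22.0595%


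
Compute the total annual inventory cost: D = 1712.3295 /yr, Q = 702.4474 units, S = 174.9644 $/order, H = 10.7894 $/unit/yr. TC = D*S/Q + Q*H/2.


Ordering cost = D*S/Q = 426.5041
Holding cost = Q*H/2 = 3789.4930
TC = 426.5041 + 3789.4930 = 4215.9971

4215.9971 $/yr


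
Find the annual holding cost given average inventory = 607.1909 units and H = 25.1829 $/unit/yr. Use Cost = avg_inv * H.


Cost = 607.1909 * 25.1829 = 15290.8277

15290.8277 $/yr


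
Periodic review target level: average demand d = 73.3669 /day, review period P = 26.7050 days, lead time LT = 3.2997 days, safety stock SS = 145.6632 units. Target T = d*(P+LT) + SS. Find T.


P + LT = 30.0047
d*(P+LT) = 73.3669 * 30.0047 = 2201.3518
T = 2201.3518 + 145.6632 = 2347.0150

2347.0150 units


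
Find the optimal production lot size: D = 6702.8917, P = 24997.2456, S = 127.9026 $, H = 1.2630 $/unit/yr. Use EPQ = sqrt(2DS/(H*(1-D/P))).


1 - D/P = 1 - 0.2681 = 0.7319
H*(1-D/P) = 0.9243
2DS = 1714634.5519
EPQ = sqrt(1854997.3841) = 1361.9829

1361.9829 units


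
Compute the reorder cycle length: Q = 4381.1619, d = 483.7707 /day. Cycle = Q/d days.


Cycle = 4381.1619 / 483.7707 = 9.0563

9.0563 days


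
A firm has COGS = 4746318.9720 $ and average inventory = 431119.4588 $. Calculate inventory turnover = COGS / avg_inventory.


Turnover = 4746318.9720 / 431119.4588 = 11.0093

11.0093


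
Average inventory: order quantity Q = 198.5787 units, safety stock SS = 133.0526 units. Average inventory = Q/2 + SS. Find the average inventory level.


Q/2 = 99.2893
Avg = 99.2893 + 133.0526 = 232.3419

232.3419 units


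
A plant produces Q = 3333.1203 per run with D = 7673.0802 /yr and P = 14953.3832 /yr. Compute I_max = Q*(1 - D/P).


D/P = 0.5131
1 - D/P = 0.4869
I_max = 3333.1203 * 0.4869 = 1622.7850

1622.7850 units


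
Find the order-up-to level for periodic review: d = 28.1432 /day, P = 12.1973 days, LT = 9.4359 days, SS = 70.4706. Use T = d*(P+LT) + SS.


P + LT = 21.6332
d*(P+LT) = 28.1432 * 21.6332 = 608.8275
T = 608.8275 + 70.4706 = 679.2981

679.2981 units


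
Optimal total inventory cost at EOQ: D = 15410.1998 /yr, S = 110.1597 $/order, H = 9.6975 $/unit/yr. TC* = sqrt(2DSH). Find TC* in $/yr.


2*D*S*H = 32924622.0311
TC* = sqrt(32924622.0311) = 5737.9981

5737.9981 $/yr


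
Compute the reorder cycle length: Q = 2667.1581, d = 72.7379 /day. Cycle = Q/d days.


Cycle = 2667.1581 / 72.7379 = 36.6681

36.6681 days


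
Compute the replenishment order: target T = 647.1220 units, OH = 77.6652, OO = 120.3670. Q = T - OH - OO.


Inventory position = OH + OO = 77.6652 + 120.3670 = 198.0322
Q = 647.1220 - 198.0322 = 449.0898

449.0898 units


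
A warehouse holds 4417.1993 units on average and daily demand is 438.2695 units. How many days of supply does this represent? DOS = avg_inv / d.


DOS = 4417.1993 / 438.2695 = 10.0787

10.0787 days


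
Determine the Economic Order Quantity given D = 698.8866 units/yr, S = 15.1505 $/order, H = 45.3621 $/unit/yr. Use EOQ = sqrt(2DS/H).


2*D*S = 2 * 698.8866 * 15.1505 = 21176.9629
2*D*S/H = 466.8426
EOQ = sqrt(466.8426) = 21.6065

21.6065 units


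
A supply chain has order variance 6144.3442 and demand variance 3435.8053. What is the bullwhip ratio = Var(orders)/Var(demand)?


BW = 6144.3442 / 3435.8053 = 1.7883

1.7883


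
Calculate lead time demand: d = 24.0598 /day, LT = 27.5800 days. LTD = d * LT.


LTD = 24.0598 * 27.5800 = 663.5693

663.5693 units


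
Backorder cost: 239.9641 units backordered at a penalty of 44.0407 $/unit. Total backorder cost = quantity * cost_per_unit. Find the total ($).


Total = 239.9641 * 44.0407 = 10568.1869

10568.1869 $


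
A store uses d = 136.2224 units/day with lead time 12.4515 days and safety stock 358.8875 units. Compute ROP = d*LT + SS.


d*LT = 136.2224 * 12.4515 = 1696.1732
ROP = 1696.1732 + 358.8875 = 2055.0607

2055.0607 units


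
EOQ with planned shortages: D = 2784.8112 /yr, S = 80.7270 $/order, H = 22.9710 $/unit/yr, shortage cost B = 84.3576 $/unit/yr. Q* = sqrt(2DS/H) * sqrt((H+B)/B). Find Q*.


sqrt(2DS/H) = 139.9047
sqrt((H+B)/B) = 1.1280
Q* = 139.9047 * 1.1280 = 157.8076

157.8076 units


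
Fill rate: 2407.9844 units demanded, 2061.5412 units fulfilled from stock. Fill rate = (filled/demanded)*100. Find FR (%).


FR = 2061.5412 / 2407.9844 * 100 = 85.6127

85.6127%


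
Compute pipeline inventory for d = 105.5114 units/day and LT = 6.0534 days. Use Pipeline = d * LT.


Pipeline = 105.5114 * 6.0534 = 638.7027

638.7027 units


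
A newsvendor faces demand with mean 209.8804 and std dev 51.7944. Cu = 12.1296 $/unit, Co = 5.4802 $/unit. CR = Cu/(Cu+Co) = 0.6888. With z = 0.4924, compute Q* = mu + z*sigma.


CR = Cu/(Cu+Co) = 12.1296/(12.1296+5.4802) = 0.6888
z = 0.4924
Q* = 209.8804 + 0.4924 * 51.7944 = 235.3840

235.3840 units


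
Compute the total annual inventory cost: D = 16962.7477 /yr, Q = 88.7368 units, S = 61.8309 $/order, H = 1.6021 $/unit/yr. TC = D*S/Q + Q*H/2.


Ordering cost = D*S/Q = 11819.4701
Holding cost = Q*H/2 = 71.0826
TC = 11819.4701 + 71.0826 = 11890.5527

11890.5527 $/yr


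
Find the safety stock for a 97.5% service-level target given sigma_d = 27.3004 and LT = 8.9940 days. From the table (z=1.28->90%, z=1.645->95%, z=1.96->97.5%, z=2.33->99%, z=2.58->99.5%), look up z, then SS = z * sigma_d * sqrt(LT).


From the table, SL = 97.5% corresponds to z = 1.96
sqrt(LT) = sqrt(8.9940) = 2.9990
SS = 1.96 * 27.3004 * 2.9990 = 160.4728

160.4728 units


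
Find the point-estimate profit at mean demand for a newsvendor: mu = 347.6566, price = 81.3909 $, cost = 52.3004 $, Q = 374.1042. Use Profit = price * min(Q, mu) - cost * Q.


Sales at mu = min(374.1042, 347.6566) = 347.6566
Revenue = 81.3909 * 347.6566 = 28296.0836
Total cost = 52.3004 * 374.1042 = 19565.7993
Profit = 28296.0836 - 19565.7993 = 8730.2843

8730.2843 $
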